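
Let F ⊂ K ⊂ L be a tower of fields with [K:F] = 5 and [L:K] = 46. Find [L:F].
[L:F] = 230

The tower law says that for any tower of field extensions F ⊂ K ⊂ L with finite degrees, [L:F] = [L:K] · [K:F]. Here this gives [L:F] = 46 · 5 = 230.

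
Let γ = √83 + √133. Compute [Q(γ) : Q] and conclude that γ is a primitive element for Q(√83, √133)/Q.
[Q(γ) : Q] = 4 (equivalently, Q(γ) = Q(√83, √133))

Obviously Q(γ) ⊆ Q(√83, √133), and [Q(√83, √133):Q] = 4 (since 83, 133 are distinct squarefree integers > 1 with 11039 not a perfect square). To show equality we compute the minimal polynomial of γ. From γ = √83 + √133: γ^2 = 83 + 2√(11039) + 133 = 216 + 2√(11039), so γ^2 - 216 = 2√(11039); squaring, (γ^2 - 216)^2 = 4·11039, i.e. γ^4 - 432γ^2 + 46656 - 44156 = 0, i.e. γ^4 - 432γ^2 + 2500 = 0. So γ is a root of x^4 - 432x^2 + 2500. This polynomial is irreducible over Q: it has no rational root (each ±√83 ± √133 is irrational), and any factorization into two quadratics over Q would force √(11039) ∈ Q (pairing opposite roots) or √83, √133 ∈ Q (other pairings), all impossible. Hence [Q(γ):Q] = 4 = [Q(√83, √133):Q], so Q(γ) = Q(√83, √133).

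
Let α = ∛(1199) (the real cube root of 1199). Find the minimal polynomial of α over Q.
m_α(x) = x^3 - 1199

α satisfies α^3 = 1199, so x^3 - 1199 annihilates α. By the rational root test, a rational root p/q (in lowest terms) of x^3 - 1199 would satisfy p^3 = 1199 q^3, forcing q = 1 and p^3 = 1199; but 1199 is not a perfect cube, contradiction. A monic cubic over Q with no rational root is irreducible (any nontrivial factorization would include a linear factor). Hence x^3 - 1199 is the minimal polynomial of α, and in particular [Q(α):Q] = 3.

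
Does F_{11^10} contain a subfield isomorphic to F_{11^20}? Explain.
No: F_{11^20} is not a subfield of F_{11^10}

F_{p^m} embeds in F_{p^n} iff m | n. Here 20 ∤ 10 (since 10 = 0·20 + 10 with remainder 10 ≠ 0), so F_{11^20} is not a subfield of F_{11^10}. Equivalently: if it were, the tower law would give 20 = [F_{11^20}:F_11] dividing [F_{11^10}:F_11] = 10, contradiction.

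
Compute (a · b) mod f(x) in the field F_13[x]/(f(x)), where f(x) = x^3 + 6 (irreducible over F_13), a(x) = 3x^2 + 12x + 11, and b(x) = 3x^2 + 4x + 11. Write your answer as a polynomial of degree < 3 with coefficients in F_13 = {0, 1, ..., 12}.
a · b ≡ 10x^2 + 5x + 2 (mod f(x))

Multiply in F_13[x]: a(x)·b(x) = (3x^2 + 12x + 11)·(3x^2 + 4x + 11) = 9x^4 + 9x^3 + 10x^2 + 7x + 4. This has degree ≥ 3, so divide by f(x) over F_13: 9x^4 + 9x^3 + 10x^2 + 7x + 4 = (9x + 9)·(x^3 + 6) + (10x^2 + 5x + 2). Hence a·b ≡ 10x^2 + 5x + 2 (mod f). (F_13[x]/(f) is a field with 13^3 = 2197 elements since f is irreducible of degree 3.)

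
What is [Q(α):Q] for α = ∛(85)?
[Q(α):Q] = 3

The minimal polynomial of α is x^3 - 85, irreducible over Q since 85 is not a perfect cube (so x^3 - 85 has no rational root). Hence [Q(α):Q] = deg(m_α) = 3.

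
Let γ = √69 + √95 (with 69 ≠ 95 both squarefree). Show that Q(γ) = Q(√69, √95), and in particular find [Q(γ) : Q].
[Q(γ) : Q] = 4 (equivalently, Q(γ) = Q(√69, √95))

Obviously Q(γ) ⊆ Q(√69, √95), and [Q(√69, √95):Q] = 4 (since 69, 95 are distinct squarefree integers > 1 with 6555 not a perfect square). To show equality we compute the minimal polynomial of γ. From γ = √69 + √95: γ^2 = 69 + 2√(6555) + 95 = 164 + 2√(6555), so γ^2 - 164 = 2√(6555); squaring, (γ^2 - 164)^2 = 4·6555, i.e. γ^4 - 328γ^2 + 26896 - 26220 = 0, i.e. γ^4 - 328γ^2 + 676 = 0. So γ is a root of x^4 - 328x^2 + 676. This polynomial is irreducible over Q: it has no rational root (each ±√69 ± √95 is irrational), and any factorization into two quadratics over Q would force √(6555) ∈ Q (pairing opposite roots) or √69, √95 ∈ Q (other pairings), all impossible. Hence [Q(γ):Q] = 4 = [Q(√69, √95):Q], so Q(γ) = Q(√69, √95).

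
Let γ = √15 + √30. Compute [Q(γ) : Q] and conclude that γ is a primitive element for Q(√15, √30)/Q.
[Q(γ) : Q] = 4 (equivalently, Q(γ) = Q(√15, √30))

Obviously Q(γ) ⊆ Q(√15, √30), and [Q(√15, √30):Q] = 4 (since 15, 30 are distinct squarefree integers > 1 with 450 not a perfect square). To show equality we compute the minimal polynomial of γ. From γ = √15 + √30: γ^2 = 15 + 2√(450) + 30 = 45 + 2√(450), so γ^2 - 45 = 2√(450); squaring, (γ^2 - 45)^2 = 4·450, i.e. γ^4 - 90γ^2 + 2025 - 1800 = 0, i.e. γ^4 - 90γ^2 + 225 = 0. So γ is a root of x^4 - 90x^2 + 225. This polynomial is irreducible over Q: it has no rational root (each ±√15 ± √30 is irrational), and any factorization into two quadratics over Q would force √(450) ∈ Q (pairing opposite roots) or √15, √30 ∈ Q (other pairings), all impossible. Hence [Q(γ):Q] = 4 = [Q(√15, √30):Q], so Q(γ) = Q(√15, √30).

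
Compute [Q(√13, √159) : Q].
[Q(√13, √159) : Q] = 4

[Q(√13):Q] = 2 (min poly x^2 - 13, irreducible since 13 is squarefree > 1). For the top step, suppose √159 ∈ Q(√13), say √159 = c + d√13 with c, d ∈ Q. Squaring: 159 = c^2 + 13d^2 + 2cd√13. Since √13 ∉ Q this forces 2cd = 0. If d = 0 then √159 = c ∈ Q, contradicting 159 squarefree > 1. If c = 0 then 159 = 13d^2, so 13·159 = (13d)^2 is a perfect square in Q — but 13·159 = 2067 is not a perfect square (since 13 and 159 are distinct squarefree integers). Contradiction. Hence √159 ∉ Q(√13), so x^2 - 159 stays irreducible over Q(√13) and [Q(√13, √159) : Q(√13)] = 2. By the tower law, [Q(√13, √159) : Q] = 2 · 2 = 4.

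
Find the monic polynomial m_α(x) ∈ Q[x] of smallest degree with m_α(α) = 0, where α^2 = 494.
m_α(x) = x^2 - 494

α satisfies α^2 - 494 = 0, so x^2 - 494 annihilates α. Since d = 494 is squarefree and ≠ 1, it is not a perfect square in Q, so x^2 - 494 has no rational root and is therefore irreducible over Q (a degree-2 polynomial over a field is irreducible iff it has no root). Hence m_α(x) = x^2 - 494.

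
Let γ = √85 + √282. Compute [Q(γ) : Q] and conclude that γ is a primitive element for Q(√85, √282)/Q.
[Q(γ) : Q] = 4 (equivalently, Q(γ) = Q(√85, √282))

Obviously Q(γ) ⊆ Q(√85, √282), and [Q(√85, √282):Q] = 4 (since 85, 282 are distinct squarefree integers > 1 with 23970 not a perfect square). To show equality we compute the minimal polynomial of γ. From γ = √85 + √282: γ^2 = 85 + 2√(23970) + 282 = 367 + 2√(23970), so γ^2 - 367 = 2√(23970); squaring, (γ^2 - 367)^2 = 4·23970, i.e. γ^4 - 734γ^2 + 134689 - 95880 = 0, i.e. γ^4 - 734γ^2 + 38809 = 0. So γ is a root of x^4 - 734x^2 + 38809. This polynomial is irreducible over Q: it has no rational root (each ±√85 ± √282 is irrational), and any factorization into two quadratics over Q would force √(23970) ∈ Q (pairing opposite roots) or √85, √282 ∈ Q (other pairings), all impossible. Hence [Q(γ):Q] = 4 = [Q(√85, √282):Q], so Q(γ) = Q(√85, √282).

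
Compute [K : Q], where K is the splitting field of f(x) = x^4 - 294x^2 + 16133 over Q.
[K : Q] = 4

Solving the quadratic in x^2: x^2 = (294 ± √(294^2 - 4·16133))/2 = (294 ± √21904)/2 = (294 ± 148)/2, giving x^2 = 221 or x^2 = 73. So f(x) = (x^2 - 221)(x^2 - 73) and the roots of f are ±√221, ±√73. Hence the splitting field is K = Q(√221, √73). Since 221 and 73 are distinct squarefree integers > 1, their product 16133 is not a perfect square, so √73 ∉ Q(√221). By the tower law [K:Q] = [Q(√221,√73):Q(√221)] · [Q(√221):Q] = 2 · 2 = 4.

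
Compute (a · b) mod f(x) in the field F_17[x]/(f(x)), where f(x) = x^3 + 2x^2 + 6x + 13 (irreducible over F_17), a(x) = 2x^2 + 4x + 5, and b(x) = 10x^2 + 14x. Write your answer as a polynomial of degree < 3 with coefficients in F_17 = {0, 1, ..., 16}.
a · b ≡ 15x^2 + 16x + 10 (mod f(x))

Multiply in F_17[x]: a(x)·b(x) = (2x^2 + 4x + 5)·(10x^2 + 14x) = 3x^4 + 4x^2 + 2x. This has degree ≥ 3, so divide by f(x) over F_17: 3x^4 + 4x^2 + 2x = (3x + 11)·(x^3 + 2x^2 + 6x + 13) + (15x^2 + 16x + 10). Hence a·b ≡ 15x^2 + 16x + 10 (mod f). (F_17[x]/(f) is a field with 17^3 = 4913 elements since f is irreducible of degree 3.)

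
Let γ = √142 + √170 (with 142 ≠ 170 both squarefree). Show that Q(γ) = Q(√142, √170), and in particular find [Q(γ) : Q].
[Q(γ) : Q] = 4 (equivalently, Q(γ) = Q(√142, √170))

Obviously Q(γ) ⊆ Q(√142, √170), and [Q(√142, √170):Q] = 4 (since 142, 170 are distinct squarefree integers > 1 with 24140 not a perfect square). To show equality we compute the minimal polynomial of γ. From γ = √142 + √170: γ^2 = 142 + 2√(24140) + 170 = 312 + 2√(24140), so γ^2 - 312 = 2√(24140); squaring, (γ^2 - 312)^2 = 4·24140, i.e. γ^4 - 624γ^2 + 97344 - 96560 = 0, i.e. γ^4 - 624γ^2 + 784 = 0. So γ is a root of x^4 - 624x^2 + 784. This polynomial is irreducible over Q: it has no rational root (each ±√142 ± √170 is irrational), and any factorization into two quadratics over Q would force √(24140) ∈ Q (pairing opposite roots) or √142, √170 ∈ Q (other pairings), all impossible. Hence [Q(γ):Q] = 4 = [Q(√142, √170):Q], so Q(γ) = Q(√142, √170).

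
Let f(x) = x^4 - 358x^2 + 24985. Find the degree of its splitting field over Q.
[K : Q] = 4

Solving the quadratic in x^2: x^2 = (358 ± √(358^2 - 4·24985))/2 = (358 ± √28224)/2 = (358 ± 168)/2, giving x^2 = 263 or x^2 = 95. So f(x) = (x^2 - 263)(x^2 - 95) and the roots of f are ±√263, ±√95. Hence the splitting field is K = Q(√263, √95). Since 263 and 95 are distinct squarefree integers > 1, their product 24985 is not a perfect square, so √95 ∉ Q(√263). By the tower law [K:Q] = [Q(√263,√95):Q(√263)] · [Q(√263):Q] = 2 · 2 = 4.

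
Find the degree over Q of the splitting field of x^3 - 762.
[K : Q] = 6

The roots of x^3 - 762 are ∛762, ω∛762, ω^2∛762 where ω = e^(2πi/3) is a primitive cube root of unity, so K = Q(∛762, ω). Now [Q(∛762):Q] = 3 (since 762 is not a perfect cube, x^3 - 762 is irreducible) and [Q(ω):Q] = 2. Both 2 and 3 divide [K:Q], and [K:Q] ≤ 3·2 = 6, so [K:Q] = 6. (Equivalently: Q(∛762) ⊂ R but ω ∉ R, so [K : Q(∛762)] = 2.)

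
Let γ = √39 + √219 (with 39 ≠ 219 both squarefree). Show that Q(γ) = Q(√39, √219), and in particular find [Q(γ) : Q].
[Q(γ) : Q] = 4 (equivalently, Q(γ) = Q(√39, √219))

Obviously Q(γ) ⊆ Q(√39, √219), and [Q(√39, √219):Q] = 4 (since 39, 219 are distinct squarefree integers > 1 with 8541 not a perfect square). To show equality we compute the minimal polynomial of γ. From γ = √39 + √219: γ^2 = 39 + 2√(8541) + 219 = 258 + 2√(8541), so γ^2 - 258 = 2√(8541); squaring, (γ^2 - 258)^2 = 4·8541, i.e. γ^4 - 516γ^2 + 66564 - 34164 = 0, i.e. γ^4 - 516γ^2 + 32400 = 0. So γ is a root of x^4 - 516x^2 + 32400. This polynomial is irreducible over Q: it has no rational root (each ±√39 ± √219 is irrational), and any factorization into two quadratics over Q would force √(8541) ∈ Q (pairing opposite roots) or √39, √219 ∈ Q (other pairings), all impossible. Hence [Q(γ):Q] = 4 = [Q(√39, √219):Q], so Q(γ) = Q(√39, √219).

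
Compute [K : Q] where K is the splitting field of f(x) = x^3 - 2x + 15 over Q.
[K : Q] = 6

By the rational root test, any rational root of the monic integer polynomial f(x) = x^3 - 2x + 15 must be an integer dividing the constant term 15, i.e. one of ±{1, 3, 5, 15}. Evaluating: f(1) = 14, f(-1) = 16, f(3) = 36, f(-3) = -6, f(5) = 130, f(-5) = -100, f(15) = 3360, f(-15) = -3330; none is 0, so f has no rational root and is therefore irreducible over Q (a cubic with no linear factor over a field is irreducible). For an irreducible cubic, the Galois group is A_3 or S_3 according as the discriminant disc(f) = -4a^3 - 27b^2 = -4·(-2)^3 - 27·(15)^2 = -6043 is or is not a square in Q. Here disc(f) = -6043 is not a perfect square in Q, so the Galois group of f over Q is not contained in A_3 and must be all of S_3. The splitting field has degree |S_3| = 6 over Q, so [K : Q] = 6.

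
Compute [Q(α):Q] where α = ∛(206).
[Q(α):Q] = 3

The minimal polynomial of α is x^3 - 206, irreducible over Q since 206 is not a perfect cube (so x^3 - 206 has no rational root). Hence [Q(α):Q] = deg(m_α) = 3.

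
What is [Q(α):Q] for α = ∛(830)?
[Q(α):Q] = 3

The minimal polynomial of α is x^3 - 830, irreducible over Q since 830 is not a perfect cube (so x^3 - 830 has no rational root). Hence [Q(α):Q] = deg(m_α) = 3.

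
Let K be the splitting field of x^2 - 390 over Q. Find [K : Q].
[K : Q] = 2

f(x) = x^2 - 390 factors as (x - √390)(x + √390). The splitting field is K = Q(√390). Since 390 is squarefree and > 1, it is not a perfect square, so x^2 - 390 is irreducible over Q and [Q(√390) : Q] = 2. Hence [K : Q] = 2.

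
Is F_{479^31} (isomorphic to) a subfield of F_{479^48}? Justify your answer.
No: F_{479^31} is not a subfield of F_{479^48}

F_{p^m} embeds in F_{p^n} iff m | n. Here 31 ∤ 48 (since 48 = 1·31 + 17 with remainder 17 ≠ 0), so F_{479^31} is not a subfield of F_{479^48}. Equivalently: if it were, the tower law would give 31 = [F_{479^31}:F_479] dividing [F_{479^48}:F_479] = 48, contradiction.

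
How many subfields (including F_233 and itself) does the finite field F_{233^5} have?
F_{233^5} has 2 subfields

The subfields of F_{p^n} are exactly the fields F_{p^d} for d | n (each is the fixed field of the unique index-d subgroup of Gal(F_{p^n}/F_p) ≅ Z/nZ). The divisors of n = 5 are {1, 5}, giving 2 subfields: F_{233^1}, F_{233^5}.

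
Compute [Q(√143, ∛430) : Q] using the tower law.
[Q(√143, ∛430) : Q] = 6

Let L = Q(√143, ∛430). Since Q(√143) ⊂ L and [Q(√143):Q] = 2, the tower law gives 2 | [L:Q]. Likewise Q(∛430) ⊂ L with [Q(∛430):Q] = 3 (because 430 is not a perfect cube), so 3 | [L:Q]. As gcd(2,3) = 1, [L:Q] is divisible by 6. Conversely L is generated over Q by √143 and ∛430, so [L:Q] ≤ 2·3 = 6. Therefore [Q(√143, ∛430) : Q] = 6.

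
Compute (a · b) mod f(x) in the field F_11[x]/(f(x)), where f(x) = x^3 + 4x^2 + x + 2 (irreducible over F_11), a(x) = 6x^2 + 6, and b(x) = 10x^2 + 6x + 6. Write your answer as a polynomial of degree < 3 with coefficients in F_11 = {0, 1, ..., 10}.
a · b ≡ 5x^2 + 10x + 4 (mod f(x))

Multiply in F_11[x]: a(x)·b(x) = (6x^2 + 6)·(10x^2 + 6x + 6) = 5x^4 + 3x^3 + 8x^2 + 3x + 3. This has degree ≥ 3, so divide by f(x) over F_11: 5x^4 + 3x^3 + 8x^2 + 3x + 3 = (5x + 5)·(x^3 + 4x^2 + x + 2) + (5x^2 + 10x + 4). Hence a·b ≡ 5x^2 + 10x + 4 (mod f). (F_11[x]/(f) is a field with 11^3 = 1331 elements since f is irreducible of degree 3.)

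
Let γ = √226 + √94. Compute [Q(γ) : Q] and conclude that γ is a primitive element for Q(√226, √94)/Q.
[Q(γ) : Q] = 4 (equivalently, Q(γ) = Q(√226, √94))

Obviously Q(γ) ⊆ Q(√226, √94), and [Q(√226, √94):Q] = 4 (since 226, 94 are distinct squarefree integers > 1 with 21244 not a perfect square). To show equality we compute the minimal polynomial of γ. From γ = √226 + √94: γ^2 = 226 + 2√(21244) + 94 = 320 + 2√(21244), so γ^2 - 320 = 2√(21244); squaring, (γ^2 - 320)^2 = 4·21244, i.e. γ^4 - 640γ^2 + 102400 - 84976 = 0, i.e. γ^4 - 640γ^2 + 17424 = 0. So γ is a root of x^4 - 640x^2 + 17424. This polynomial is irreducible over Q: it has no rational root (each ±√226 ± √94 is irrational), and any factorization into two quadratics over Q would force √(21244) ∈ Q (pairing opposite roots) or √226, √94 ∈ Q (other pairings), all impossible. Hence [Q(γ):Q] = 4 = [Q(√226, √94):Q], so Q(γ) = Q(√226, √94).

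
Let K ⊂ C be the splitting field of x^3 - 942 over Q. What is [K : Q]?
[K : Q] = 6

The roots of x^3 - 942 are ∛942, ω∛942, ω^2∛942 where ω = e^(2πi/3) is a primitive cube root of unity, so K = Q(∛942, ω). Now [Q(∛942):Q] = 3 (since 942 is not a perfect cube, x^3 - 942 is irreducible) and [Q(ω):Q] = 2. Both 2 and 3 divide [K:Q], and [K:Q] ≤ 3·2 = 6, so [K:Q] = 6. (Equivalently: Q(∛942) ⊂ R but ω ∉ R, so [K : Q(∛942)] = 2.)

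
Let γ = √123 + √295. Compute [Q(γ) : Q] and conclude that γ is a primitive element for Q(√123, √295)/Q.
[Q(γ) : Q] = 4 (equivalently, Q(γ) = Q(√123, √295))

Obviously Q(γ) ⊆ Q(√123, √295), and [Q(√123, √295):Q] = 4 (since 123, 295 are distinct squarefree integers > 1 with 36285 not a perfect square). To show equality we compute the minimal polynomial of γ. From γ = √123 + √295: γ^2 = 123 + 2√(36285) + 295 = 418 + 2√(36285), so γ^2 - 418 = 2√(36285); squaring, (γ^2 - 418)^2 = 4·36285, i.e. γ^4 - 836γ^2 + 174724 - 145140 = 0, i.e. γ^4 - 836γ^2 + 29584 = 0. So γ is a root of x^4 - 836x^2 + 29584. This polynomial is irreducible over Q: it has no rational root (each ±√123 ± √295 is irrational), and any factorization into two quadratics over Q would force √(36285) ∈ Q (pairing opposite roots) or √123, √295 ∈ Q (other pairings), all impossible. Hence [Q(γ):Q] = 4 = [Q(√123, √295):Q], so Q(γ) = Q(√123, √295).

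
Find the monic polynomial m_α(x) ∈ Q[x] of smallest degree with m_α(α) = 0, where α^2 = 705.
m_α(x) = x^2 - 705

α satisfies α^2 - 705 = 0, so x^2 - 705 annihilates α. Since d = 705 is squarefree and ≠ 1, it is not a perfect square in Q, so x^2 - 705 has no rational root and is therefore irreducible over Q (a degree-2 polynomial over a field is irreducible iff it has no root). Hence m_α(x) = x^2 - 705.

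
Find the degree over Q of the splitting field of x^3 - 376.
[K : Q] = 6

The roots of x^3 - 376 are ∛376, ω∛376, ω^2∛376 where ω = e^(2πi/3) is a primitive cube root of unity, so K = Q(∛376, ω). Now [Q(∛376):Q] = 3 (since 376 is not a perfect cube, x^3 - 376 is irreducible) and [Q(ω):Q] = 2. Both 2 and 3 divide [K:Q], and [K:Q] ≤ 3·2 = 6, so [K:Q] = 6. (Equivalently: Q(∛376) ⊂ R but ω ∉ R, so [K : Q(∛376)] = 2.)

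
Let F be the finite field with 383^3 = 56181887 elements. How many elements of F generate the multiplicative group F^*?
There are φ(56181886) = 27943680 primitive elements

F_q^* is cyclic of order q - 1 = 56181886. A cyclic group of order m has exactly φ(m) generators. Here m = 56181886 = 2 · 191 · 147073, so the number of primitive elements is φ(56181886) = 27943680.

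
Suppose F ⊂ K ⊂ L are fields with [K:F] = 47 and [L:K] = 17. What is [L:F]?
[L:F] = 799

The tower law says that for any tower of field extensions F ⊂ K ⊂ L with finite degrees, [L:F] = [L:K] · [K:F]. Here this gives [L:F] = 17 · 47 = 799.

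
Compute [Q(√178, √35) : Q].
[Q(√178, √35) : Q] = 4

[Q(√178):Q] = 2 (min poly x^2 - 178, irreducible since 178 is squarefree > 1). For the top step, suppose √35 ∈ Q(√178), say √35 = c + d√178 with c, d ∈ Q. Squaring: 35 = c^2 + 178d^2 + 2cd√178. Since √178 ∉ Q this forces 2cd = 0. If d = 0 then √35 = c ∈ Q, contradicting 35 squarefree > 1. If c = 0 then 35 = 178d^2, so 178·35 = (178d)^2 is a perfect square in Q — but 178·35 = 6230 is not a perfect square (since 178 and 35 are distinct squarefree integers). Contradiction. Hence √35 ∉ Q(√178), so x^2 - 35 stays irreducible over Q(√178) and [Q(√178, √35) : Q(√178)] = 2. By the tower law, [Q(√178, √35) : Q] = 2 · 2 = 4.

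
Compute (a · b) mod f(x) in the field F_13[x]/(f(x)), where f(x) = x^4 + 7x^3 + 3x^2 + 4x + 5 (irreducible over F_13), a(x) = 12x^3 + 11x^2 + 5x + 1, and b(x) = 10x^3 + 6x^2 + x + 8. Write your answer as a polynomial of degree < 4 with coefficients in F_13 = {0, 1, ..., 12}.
a · b ≡ 7x^2 + 5x + 4 (mod f(x))

Multiply in F_13[x]: a(x)·b(x) = (12x^3 + 11x^2 + 5x + 1)·(10x^3 + 6x^2 + x + 8) = 3x^6 + 11x^4 + 4x^3 + 8x^2 + 2x + 8. This has degree ≥ 4, so divide by f(x) over F_13: 3x^6 + 11x^4 + 4x^3 + 8x^2 + 2x + 8 = (3x^2 + 5x + 6)·(x^4 + 7x^3 + 3x^2 + 4x + 5) + (7x^2 + 5x + 4). Hence a·b ≡ 7x^2 + 5x + 4 (mod f). (F_13[x]/(f) is a field with 13^4 = 28561 elements since f is irreducible of degree 4.)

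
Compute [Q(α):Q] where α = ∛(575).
[Q(α):Q] = 3

The minimal polynomial of α is x^3 - 575, irreducible over Q since 575 is not a perfect cube (so x^3 - 575 has no rational root). Hence [Q(α):Q] = deg(m_α) = 3.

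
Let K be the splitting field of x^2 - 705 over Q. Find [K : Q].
[K : Q] = 2

f(x) = x^2 - 705 factors as (x - √705)(x + √705). The splitting field is K = Q(√705). Since 705 is squarefree and > 1, it is not a perfect square, so x^2 - 705 is irreducible over Q and [Q(√705) : Q] = 2. Hence [K : Q] = 2.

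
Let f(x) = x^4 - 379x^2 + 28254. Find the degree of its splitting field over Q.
[K : Q] = 4

Solving the quadratic in x^2: x^2 = (379 ± √(379^2 - 4·28254))/2 = (379 ± √30625)/2 = (379 ± 175)/2, giving x^2 = 102 or x^2 = 277. So f(x) = (x^2 - 102)(x^2 - 277) and the roots of f are ±√102, ±√277. Hence the splitting field is K = Q(√102, √277). Since 102 and 277 are distinct squarefree integers > 1, their product 28254 is not a perfect square, so √277 ∉ Q(√102). By the tower law [K:Q] = [Q(√102,√277):Q(√102)] · [Q(√102):Q] = 2 · 2 = 4.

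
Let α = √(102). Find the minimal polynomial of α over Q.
m_α(x) = x^2 - 102

α satisfies α^2 - 102 = 0, so x^2 - 102 annihilates α. Since d = 102 is squarefree and ≠ 1, it is not a perfect square in Q, so x^2 - 102 has no rational root and is therefore irreducible over Q (a degree-2 polynomial over a field is irreducible iff it has no root). Hence m_α(x) = x^2 - 102.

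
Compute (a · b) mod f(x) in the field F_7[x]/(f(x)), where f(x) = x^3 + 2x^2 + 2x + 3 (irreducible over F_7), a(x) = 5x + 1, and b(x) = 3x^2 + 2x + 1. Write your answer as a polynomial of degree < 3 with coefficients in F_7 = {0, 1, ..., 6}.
a · b ≡ 4x^2 + 5x + 5 (mod f(x))

Multiply in F_7[x]: a(x)·b(x) = (5x + 1)·(3x^2 + 2x + 1) = x^3 + 6x^2 + 1. This has degree ≥ 3, so divide by f(x) over F_7: x^3 + 6x^2 + 1 = (1)·(x^3 + 2x^2 + 2x + 3) + (4x^2 + 5x + 5). Hence a·b ≡ 4x^2 + 5x + 5 (mod f). (F_7[x]/(f) is a field with 7^3 = 343 elements since f is irreducible of degree 3.)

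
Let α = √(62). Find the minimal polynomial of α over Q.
m_α(x) = x^2 - 62

α satisfies α^2 - 62 = 0, so x^2 - 62 annihilates α. Since d = 62 is squarefree and ≠ 1, it is not a perfect square in Q, so x^2 - 62 has no rational root and is therefore irreducible over Q (a degree-2 polynomial over a field is irreducible iff it has no root). Hence m_α(x) = x^2 - 62.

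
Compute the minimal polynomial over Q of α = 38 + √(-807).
m_α(x) = x^2 - 76x + 2251

From α - 38 = √(-807), squaring gives (α - 38)^2 = -807, i.e. α^2 - 76α + 1444 = -807, so α^2 - 76α + 2251 = 0. The discriminant of x^2 - 76x + 2251 is (-76)^2 - 4·(2251) = 5776 - 9004 = -3228, and 4·(-807) is not a perfect square in Q since -807 is squarefree and ≠ 1. Hence x^2 - 76x + 2251 is irreducible over Q and is the minimal polynomial of α.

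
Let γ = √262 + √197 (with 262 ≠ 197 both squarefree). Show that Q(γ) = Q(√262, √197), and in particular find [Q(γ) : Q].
[Q(γ) : Q] = 4 (equivalently, Q(γ) = Q(√262, √197))

Obviously Q(γ) ⊆ Q(√262, √197), and [Q(√262, √197):Q] = 4 (since 262, 197 are distinct squarefree integers > 1 with 51614 not a perfect square). To show equality we compute the minimal polynomial of γ. From γ = √262 + √197: γ^2 = 262 + 2√(51614) + 197 = 459 + 2√(51614), so γ^2 - 459 = 2√(51614); squaring, (γ^2 - 459)^2 = 4·51614, i.e. γ^4 - 918γ^2 + 210681 - 206456 = 0, i.e. γ^4 - 918γ^2 + 4225 = 0. So γ is a root of x^4 - 918x^2 + 4225. This polynomial is irreducible over Q: it has no rational root (each ±√262 ± √197 is irrational), and any factorization into two quadratics over Q would force √(51614) ∈ Q (pairing opposite roots) or √262, √197 ∈ Q (other pairings), all impossible. Hence [Q(γ):Q] = 4 = [Q(√262, √197):Q], so Q(γ) = Q(√262, √197).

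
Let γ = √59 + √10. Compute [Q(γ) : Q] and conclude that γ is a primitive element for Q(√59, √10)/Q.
[Q(γ) : Q] = 4 (equivalently, Q(γ) = Q(√59, √10))

Obviously Q(γ) ⊆ Q(√59, √10), and [Q(√59, √10):Q] = 4 (since 59, 10 are distinct squarefree integers > 1 with 590 not a perfect square). To show equality we compute the minimal polynomial of γ. From γ = √59 + √10: γ^2 = 59 + 2√(590) + 10 = 69 + 2√(590), so γ^2 - 69 = 2√(590); squaring, (γ^2 - 69)^2 = 4·590, i.e. γ^4 - 138γ^2 + 4761 - 2360 = 0, i.e. γ^4 - 138γ^2 + 2401 = 0. So γ is a root of x^4 - 138x^2 + 2401. This polynomial is irreducible over Q: it has no rational root (each ±√59 ± √10 is irrational), and any factorization into two quadratics over Q would force √(590) ∈ Q (pairing opposite roots) or √59, √10 ∈ Q (other pairings), all impossible. Hence [Q(γ):Q] = 4 = [Q(√59, √10):Q], so Q(γ) = Q(√59, √10).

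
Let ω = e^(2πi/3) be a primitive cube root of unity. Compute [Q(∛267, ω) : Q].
[Q(∛267, ω) : Q] = 6

[Q(∛267):Q] = 3 (min poly x^3 - 267, irreducible since 267 is not a perfect cube). [Q(ω):Q] = 2 (min poly x^2 + x + 1). Since Q(∛267) ⊂ R and ω ∉ R, we have ω ∉ Q(∛267), so x^2 + x + 1 remains irreducible over Q(∛267) and [Q(∛267, ω) : Q(∛267)] = 2. By the tower law, [Q(∛267, ω) : Q] = 3 · 2 = 6. (In fact Q(∛267, ω) is the splitting field of x^3 - 267 over Q.)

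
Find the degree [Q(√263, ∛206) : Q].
[Q(√263, ∛206) : Q] = 6

Let L = Q(√263, ∛206). Since Q(√263) ⊂ L and [Q(√263):Q] = 2, the tower law gives 2 | [L:Q]. Likewise Q(∛206) ⊂ L with [Q(∛206):Q] = 3 (because 206 is not a perfect cube), so 3 | [L:Q]. As gcd(2,3) = 1, [L:Q] is divisible by 6. Conversely L is generated over Q by √263 and ∛206, so [L:Q] ≤ 2·3 = 6. Therefore [Q(√263, ∛206) : Q] = 6.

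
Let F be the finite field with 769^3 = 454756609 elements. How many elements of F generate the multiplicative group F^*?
There are φ(454756608) = 146672640 primitive elements

F_q^* is cyclic of order q - 1 = 454756608. A cyclic group of order m has exactly φ(m) generators. Here m = 454756608 = 2^8 · 3^2 · 31 · 6367, so the number of primitive elements is φ(454756608) = 146672640.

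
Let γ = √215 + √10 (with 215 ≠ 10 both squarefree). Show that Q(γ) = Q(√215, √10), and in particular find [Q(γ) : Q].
[Q(γ) : Q] = 4 (equivalently, Q(γ) = Q(√215, √10))

Obviously Q(γ) ⊆ Q(√215, √10), and [Q(√215, √10):Q] = 4 (since 215, 10 are distinct squarefree integers > 1 with 2150 not a perfect square). To show equality we compute the minimal polynomial of γ. From γ = √215 + √10: γ^2 = 215 + 2√(2150) + 10 = 225 + 2√(2150), so γ^2 - 225 = 2√(2150); squaring, (γ^2 - 225)^2 = 4·2150, i.e. γ^4 - 450γ^2 + 50625 - 8600 = 0, i.e. γ^4 - 450γ^2 + 42025 = 0. So γ is a root of x^4 - 450x^2 + 42025. This polynomial is irreducible over Q: it has no rational root (each ±√215 ± √10 is irrational), and any factorization into two quadratics over Q would force √(2150) ∈ Q (pairing opposite roots) or √215, √10 ∈ Q (other pairings), all impossible. Hence [Q(γ):Q] = 4 = [Q(√215, √10):Q], so Q(γ) = Q(√215, √10).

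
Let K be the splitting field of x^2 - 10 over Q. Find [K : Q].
[K : Q] = 2

f(x) = x^2 - 10 factors as (x - √10)(x + √10). The splitting field is K = Q(√10). Since 10 is squarefree and > 1, it is not a perfect square, so x^2 - 10 is irreducible over Q and [Q(√10) : Q] = 2. Hence [K : Q] = 2.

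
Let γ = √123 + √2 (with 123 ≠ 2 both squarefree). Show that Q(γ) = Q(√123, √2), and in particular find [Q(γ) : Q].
[Q(γ) : Q] = 4 (equivalently, Q(γ) = Q(√123, √2))

Obviously Q(γ) ⊆ Q(√123, √2), and [Q(√123, √2):Q] = 4 (since 123, 2 are distinct squarefree integers > 1 with 246 not a perfect square). To show equality we compute the minimal polynomial of γ. From γ = √123 + √2: γ^2 = 123 + 2√(246) + 2 = 125 + 2√(246), so γ^2 - 125 = 2√(246); squaring, (γ^2 - 125)^2 = 4·246, i.e. γ^4 - 250γ^2 + 15625 - 984 = 0, i.e. γ^4 - 250γ^2 + 14641 = 0. So γ is a root of x^4 - 250x^2 + 14641. This polynomial is irreducible over Q: it has no rational root (each ±√123 ± √2 is irrational), and any factorization into two quadratics over Q would force √(246) ∈ Q (pairing opposite roots) or √123, √2 ∈ Q (other pairings), all impossible. Hence [Q(γ):Q] = 4 = [Q(√123, √2):Q], so Q(γ) = Q(√123, √2).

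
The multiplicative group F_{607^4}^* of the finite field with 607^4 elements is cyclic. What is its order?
|F_{607^4}^*| = 135754665600

F_{607^4} has 607^4 = 135754665601 elements; its multiplicative group consists of all nonzero elements, so |F_{607^4}^*| = 135754665601 - 1 = 135754665600. (It is cyclic since any finite subgroup of the multiplicative group of a field is cyclic.)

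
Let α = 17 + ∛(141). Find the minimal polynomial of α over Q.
m_α(x) = x^3 - 51x^2 + 867x - 5054

Set β = α - 17 = ∛(141), so β^3 = 141. Then (α - 17)^3 - 141 = 0, i.e. α is a root of g(x) = (x - 17)^3 - 141 = x^3 - 51x^2 + 867x - 5054. Since g(x) = h(x - 17) where h(x) = x^3 - 141, and h is irreducible over Q (because 141 is not a perfect cube, so h has no rational root, and a monic cubic with no rational root is irreducible), g is also irreducible (irreducibility is preserved under the substitution x → x - 17). Hence m_α(x) = x^3 - 51x^2 + 867x - 5054.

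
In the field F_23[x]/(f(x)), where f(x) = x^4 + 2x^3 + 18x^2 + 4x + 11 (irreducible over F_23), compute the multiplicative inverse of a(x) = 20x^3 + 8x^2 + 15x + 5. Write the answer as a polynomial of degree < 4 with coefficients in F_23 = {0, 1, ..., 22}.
a(x)^(-1) ≡ 7x^3 + 9x^2 + 14x + 16 (mod f(x))

Since f is irreducible over F_23, F_23[x]/(f) is a field and a(x) ≠ 0 has an inverse. Apply the extended Euclidean algorithm to f(x) and a(x) in F_23[x]: f(x) = (15x + 1)·a(x) + (15x^2 + 6x + 6);  a(x) = (9x)·(15x^2 + 6x + 6) + (7x + 5);  (15x^2 + 6x + 6) = (12x + 12)·(7x + 5) + (15). The last nonzero remainder is the constant 15 = gcd(f, a) in F_23. Back-substituting through the division chain expresses 15 = s(x)·a(x) + t(x)·f(x) with s(x) ≡ 13x^3 + 20x^2 + 3x + 10 (mod f), so (13x^3 + 20x^2 + 3x + 10)·a(x) ≡ 15 (mod f). Multiplying by 15^(-1) ≡ 20 in F_23 gives a(x)^(-1) ≡ 20·(13x^3 + 20x^2 + 3x + 10) ≡ 7x^3 + 9x^2 + 14x + 16 (mod f). Check: (20x^3 + 8x^2 + 15x + 5)·(7x^3 + 9x^2 + 14x + 16) = 2x^6 + 6x^5 + 20x^4 + 4x^3 + 15x^2 + 11x + 11 ≡ 1 (mod x^4 + 2x^3 + 18x^2 + 4x + 11).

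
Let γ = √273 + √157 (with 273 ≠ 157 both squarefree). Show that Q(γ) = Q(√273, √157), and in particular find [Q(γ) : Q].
[Q(γ) : Q] = 4 (equivalently, Q(γ) = Q(√273, √157))

Obviously Q(γ) ⊆ Q(√273, √157), and [Q(√273, √157):Q] = 4 (since 273, 157 are distinct squarefree integers > 1 with 42861 not a perfect square). To show equality we compute the minimal polynomial of γ. From γ = √273 + √157: γ^2 = 273 + 2√(42861) + 157 = 430 + 2√(42861), so γ^2 - 430 = 2√(42861); squaring, (γ^2 - 430)^2 = 4·42861, i.e. γ^4 - 860γ^2 + 184900 - 171444 = 0, i.e. γ^4 - 860γ^2 + 13456 = 0. So γ is a root of x^4 - 860x^2 + 13456. This polynomial is irreducible over Q: it has no rational root (each ±√273 ± √157 is irrational), and any factorization into two quadratics over Q would force √(42861) ∈ Q (pairing opposite roots) or √273, √157 ∈ Q (other pairings), all impossible. Hence [Q(γ):Q] = 4 = [Q(√273, √157):Q], so Q(γ) = Q(√273, √157).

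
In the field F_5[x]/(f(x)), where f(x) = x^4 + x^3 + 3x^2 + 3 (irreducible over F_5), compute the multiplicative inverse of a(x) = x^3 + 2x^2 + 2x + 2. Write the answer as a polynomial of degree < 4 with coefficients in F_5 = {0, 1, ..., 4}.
a(x)^(-1) ≡ 4x^3 + 3x + 3 (mod f(x))

Since f is irreducible over F_5, F_5[x]/(f) is a field and a(x) ≠ 0 has an inverse. Apply the extended Euclidean algorithm to f(x) and a(x) in F_5[x]: f(x) = (x + 4)·a(x) + (3x^2);  a(x) = (2x + 4)·(3x^2) + (2x + 2);  (3x^2) = (4x + 1)·(2x + 2) + (3). The last nonzero remainder is the constant 3 = gcd(f, a) in F_5. Back-substituting through the division chain expresses 3 = s(x)·a(x) + t(x)·f(x) with s(x) ≡ 2x^3 + 4x + 4 (mod f), so (2x^3 + 4x + 4)·a(x) ≡ 3 (mod f). Multiplying by 3^(-1) ≡ 2 in F_5 gives a(x)^(-1) ≡ 2·(2x^3 + 4x + 4) ≡ 4x^3 + 3x + 3 (mod f). Check: (x^3 + 2x^2 + 2x + 2)·(4x^3 + 3x + 3) = 4x^6 + 3x^5 + x^4 + 2x^3 + 2x^2 + 2x + 1 ≡ 1 (mod x^4 + x^3 + 3x^2 + 3).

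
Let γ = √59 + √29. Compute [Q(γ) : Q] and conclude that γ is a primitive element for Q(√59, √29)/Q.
[Q(γ) : Q] = 4 (equivalently, Q(γ) = Q(√59, √29))

Obviously Q(γ) ⊆ Q(√59, √29), and [Q(√59, √29):Q] = 4 (since 59, 29 are distinct squarefree integers > 1 with 1711 not a perfect square). To show equality we compute the minimal polynomial of γ. From γ = √59 + √29: γ^2 = 59 + 2√(1711) + 29 = 88 + 2√(1711), so γ^2 - 88 = 2√(1711); squaring, (γ^2 - 88)^2 = 4·1711, i.e. γ^4 - 176γ^2 + 7744 - 6844 = 0, i.e. γ^4 - 176γ^2 + 900 = 0. So γ is a root of x^4 - 176x^2 + 900. This polynomial is irreducible over Q: it has no rational root (each ±√59 ± √29 is irrational), and any factorization into two quadratics over Q would force √(1711) ∈ Q (pairing opposite roots) or √59, √29 ∈ Q (other pairings), all impossible. Hence [Q(γ):Q] = 4 = [Q(√59, √29):Q], so Q(γ) = Q(√59, √29).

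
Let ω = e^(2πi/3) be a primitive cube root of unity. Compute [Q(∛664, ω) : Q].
[Q(∛664, ω) : Q] = 6

[Q(∛664):Q] = 3 (min poly x^3 - 664, irreducible since 664 is not a perfect cube). [Q(ω):Q] = 2 (min poly x^2 + x + 1). Since Q(∛664) ⊂ R and ω ∉ R, we have ω ∉ Q(∛664), so x^2 + x + 1 remains irreducible over Q(∛664) and [Q(∛664, ω) : Q(∛664)] = 2. By the tower law, [Q(∛664, ω) : Q] = 3 · 2 = 6. (In fact Q(∛664, ω) is the splitting field of x^3 - 664 over Q.)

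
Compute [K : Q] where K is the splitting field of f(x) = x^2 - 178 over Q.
[K : Q] = 2

f(x) = x^2 - 178 factors as (x - √178)(x + √178). The splitting field is K = Q(√178). Since 178 is squarefree and > 1, it is not a perfect square, so x^2 - 178 is irreducible over Q and [Q(√178) : Q] = 2. Hence [K : Q] = 2.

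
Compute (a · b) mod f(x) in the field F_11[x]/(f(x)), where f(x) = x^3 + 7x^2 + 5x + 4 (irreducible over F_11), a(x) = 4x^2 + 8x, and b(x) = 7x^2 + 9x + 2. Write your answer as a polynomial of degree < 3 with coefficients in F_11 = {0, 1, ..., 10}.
a · b ≡ 8x^2 + 6x + 9 (mod f(x))

Multiply in F_11[x]: a(x)·b(x) = (4x^2 + 8x)·(7x^2 + 9x + 2) = 6x^4 + 4x^3 + 3x^2 + 5x. This has degree ≥ 3, so divide by f(x) over F_11: 6x^4 + 4x^3 + 3x^2 + 5x = (6x + 6)·(x^3 + 7x^2 + 5x + 4) + (8x^2 + 6x + 9). Hence a·b ≡ 8x^2 + 6x + 9 (mod f). (F_11[x]/(f) is a field with 11^3 = 1331 elements since f is irreducible of degree 3.)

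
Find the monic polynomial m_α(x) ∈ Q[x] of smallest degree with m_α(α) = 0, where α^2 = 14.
m_α(x) = x^2 - 14

α satisfies α^2 - 14 = 0, so x^2 - 14 annihilates α. Since d = 14 is squarefree and ≠ 1, it is not a perfect square in Q, so x^2 - 14 has no rational root and is therefore irreducible over Q (a degree-2 polynomial over a field is irreducible iff it has no root). Hence m_α(x) = x^2 - 14.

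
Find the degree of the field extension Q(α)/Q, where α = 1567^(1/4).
[Q(α):Q] = 4

α is a root of x^4 - 1567. By Eisenstein's criterion at the prime p = 1567 (which divides the constant term 1567 but p^2 = 2455489 does not, since 1567 is squarefree), x^4 - 1567 is irreducible over Q. Hence [Q(α):Q] = 4.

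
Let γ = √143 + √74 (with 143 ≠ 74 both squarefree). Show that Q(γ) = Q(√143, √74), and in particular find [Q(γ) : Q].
[Q(γ) : Q] = 4 (equivalently, Q(γ) = Q(√143, √74))

Obviously Q(γ) ⊆ Q(√143, √74), and [Q(√143, √74):Q] = 4 (since 143, 74 are distinct squarefree integers > 1 with 10582 not a perfect square). To show equality we compute the minimal polynomial of γ. From γ = √143 + √74: γ^2 = 143 + 2√(10582) + 74 = 217 + 2√(10582), so γ^2 - 217 = 2√(10582); squaring, (γ^2 - 217)^2 = 4·10582, i.e. γ^4 - 434γ^2 + 47089 - 42328 = 0, i.e. γ^4 - 434γ^2 + 4761 = 0. So γ is a root of x^4 - 434x^2 + 4761. This polynomial is irreducible over Q: it has no rational root (each ±√143 ± √74 is irrational), and any factorization into two quadratics over Q would force √(10582) ∈ Q (pairing opposite roots) or √143, √74 ∈ Q (other pairings), all impossible. Hence [Q(γ):Q] = 4 = [Q(√143, √74):Q], so Q(γ) = Q(√143, √74).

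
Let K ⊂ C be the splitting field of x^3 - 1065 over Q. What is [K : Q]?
[K : Q] = 6

The roots of x^3 - 1065 are ∛1065, ω∛1065, ω^2∛1065 where ω = e^(2πi/3) is a primitive cube root of unity, so K = Q(∛1065, ω). Now [Q(∛1065):Q] = 3 (since 1065 is not a perfect cube, x^3 - 1065 is irreducible) and [Q(ω):Q] = 2. Both 2 and 3 divide [K:Q], and [K:Q] ≤ 3·2 = 6, so [K:Q] = 6. (Equivalently: Q(∛1065) ⊂ R but ω ∉ R, so [K : Q(∛1065)] = 2.)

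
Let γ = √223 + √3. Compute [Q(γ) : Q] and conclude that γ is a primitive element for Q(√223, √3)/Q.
[Q(γ) : Q] = 4 (equivalently, Q(γ) = Q(√223, √3))

Obviously Q(γ) ⊆ Q(√223, √3), and [Q(√223, √3):Q] = 4 (since 223, 3 are distinct squarefree integers > 1 with 669 not a perfect square). To show equality we compute the minimal polynomial of γ. From γ = √223 + √3: γ^2 = 223 + 2√(669) + 3 = 226 + 2√(669), so γ^2 - 226 = 2√(669); squaring, (γ^2 - 226)^2 = 4·669, i.e. γ^4 - 452γ^2 + 51076 - 2676 = 0, i.e. γ^4 - 452γ^2 + 48400 = 0. So γ is a root of x^4 - 452x^2 + 48400. This polynomial is irreducible over Q: it has no rational root (each ±√223 ± √3 is irrational), and any factorization into two quadratics over Q would force √(669) ∈ Q (pairing opposite roots) or √223, √3 ∈ Q (other pairings), all impossible. Hence [Q(γ):Q] = 4 = [Q(√223, √3):Q], so Q(γ) = Q(√223, √3).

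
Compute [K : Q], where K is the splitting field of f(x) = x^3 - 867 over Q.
[K : Q] = 6

The roots of x^3 - 867 are ∛867, ω∛867, ω^2∛867 where ω = e^(2πi/3) is a primitive cube root of unity, so K = Q(∛867, ω). Now [Q(∛867):Q] = 3 (since 867 is not a perfect cube, x^3 - 867 is irreducible) and [Q(ω):Q] = 2. Both 2 and 3 divide [K:Q], and [K:Q] ≤ 3·2 = 6, so [K:Q] = 6. (Equivalently: Q(∛867) ⊂ R but ω ∉ R, so [K : Q(∛867)] = 2.)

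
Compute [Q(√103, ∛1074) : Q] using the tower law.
[Q(√103, ∛1074) : Q] = 6

Let L = Q(√103, ∛1074). Since Q(√103) ⊂ L and [Q(√103):Q] = 2, the tower law gives 2 | [L:Q]. Likewise Q(∛1074) ⊂ L with [Q(∛1074):Q] = 3 (because 1074 is not a perfect cube), so 3 | [L:Q]. As gcd(2,3) = 1, [L:Q] is divisible by 6. Conversely L is generated over Q by √103 and ∛1074, so [L:Q] ≤ 2·3 = 6. Therefore [Q(√103, ∛1074) : Q] = 6.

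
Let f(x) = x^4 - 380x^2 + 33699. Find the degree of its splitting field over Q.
[K : Q] = 4

Solving the quadratic in x^2: x^2 = (380 ± √(380^2 - 4·33699))/2 = (380 ± √9604)/2 = (380 ± 98)/2, giving x^2 = 239 or x^2 = 141. So f(x) = (x^2 - 239)(x^2 - 141) and the roots of f are ±√239, ±√141. Hence the splitting field is K = Q(√239, √141). Since 239 and 141 are distinct squarefree integers > 1, their product 33699 is not a perfect square, so √141 ∉ Q(√239). By the tower law [K:Q] = [Q(√239,√141):Q(√239)] · [Q(√239):Q] = 2 · 2 = 4.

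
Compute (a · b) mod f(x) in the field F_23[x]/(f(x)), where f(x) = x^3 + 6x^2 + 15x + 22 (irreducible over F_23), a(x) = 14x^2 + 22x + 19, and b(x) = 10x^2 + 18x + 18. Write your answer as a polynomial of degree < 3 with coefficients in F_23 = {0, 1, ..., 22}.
a · b ≡ 3x^2 + 4x + 20 (mod f(x))

Multiply in F_23[x]: a(x)·b(x) = (14x^2 + 22x + 19)·(10x^2 + 18x + 18) = 2x^4 + 12x^3 + 10x^2 + 2x + 20. This has degree ≥ 3, so divide by f(x) over F_23: 2x^4 + 12x^3 + 10x^2 + 2x + 20 = (2x)·(x^3 + 6x^2 + 15x + 22) + (3x^2 + 4x + 20). Hence a·b ≡ 3x^2 + 4x + 20 (mod f). (F_23[x]/(f) is a field with 23^3 = 12167 elements since f is irreducible of degree 3.)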